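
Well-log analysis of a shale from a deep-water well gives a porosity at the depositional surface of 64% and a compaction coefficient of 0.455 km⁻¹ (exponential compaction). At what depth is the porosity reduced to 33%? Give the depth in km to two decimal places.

Invert Athy's law: z = ln(phi₀/phi) / β
z = ln(0.64/0.33) / 0.455 = ln(1.939) / 0.455 = 0.6624 / 0.455 = 1.456 km

1.46 km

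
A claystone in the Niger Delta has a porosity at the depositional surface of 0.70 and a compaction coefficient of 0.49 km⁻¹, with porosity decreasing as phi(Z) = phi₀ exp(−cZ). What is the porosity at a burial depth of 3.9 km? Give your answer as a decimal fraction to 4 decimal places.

0.1036

phi = phi₀·exp(−c·Z) = 0.7 × exp(−0.49 × 3.9) = 0.7 × exp(−1.911)
  = 0.7 × 0.1479 = 0.1036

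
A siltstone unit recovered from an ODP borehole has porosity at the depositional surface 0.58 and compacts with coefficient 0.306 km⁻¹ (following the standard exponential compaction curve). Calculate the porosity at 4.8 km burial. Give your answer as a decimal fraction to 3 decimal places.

n = n₀·exp(−β·Z) = 0.58 × exp(−0.306 × 4.8) = 0.58 × exp(−1.469)
  = 0.58 × 0.2302 = 0.1335

0.134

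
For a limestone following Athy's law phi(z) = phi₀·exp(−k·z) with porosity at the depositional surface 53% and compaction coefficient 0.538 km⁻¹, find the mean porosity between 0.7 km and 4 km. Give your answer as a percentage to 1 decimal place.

⟨phi⟩ = (1/(z₂−z₁)) ∫ phi₀ e^(−kz) dz = phi₀·(e^(−k·z₁) − e^(−k·z₂)) / (k·(z₂−z₁))
e^(−0.538×0.7) = 0.6862; e^(−0.538×4) = 0.1163
⟨phi⟩ = 0.53 × (0.6862 − 0.1163) / (0.538 × 3.3) = 0.53 × 0.3210 = 0.1701

17.0%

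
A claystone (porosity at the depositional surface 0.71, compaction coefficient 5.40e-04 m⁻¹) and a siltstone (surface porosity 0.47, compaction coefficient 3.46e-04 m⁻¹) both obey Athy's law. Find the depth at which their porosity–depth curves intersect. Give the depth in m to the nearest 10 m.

Working in km (1 km = 1000 m; β in km⁻¹ = β in m⁻¹ × 1000):
Set n₀ₐ e^(−βₐz) = n₀ᵦ e^(−βᵦz) ⇒ ln(n₀ₐ/n₀ᵦ) = (βₐ − βᵦ)·z
z = ln(0.71/0.47) / (0.54 − 0.346) = 0.4125 / 0.194 = 2.126 km

2130 m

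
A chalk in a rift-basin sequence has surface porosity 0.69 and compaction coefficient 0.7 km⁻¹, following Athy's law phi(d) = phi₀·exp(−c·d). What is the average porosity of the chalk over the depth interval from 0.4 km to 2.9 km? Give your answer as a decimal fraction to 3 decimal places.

⟨phi⟩ = (1/(d₂−d₁)) ∫ phi₀ e^(−cd) dd = phi₀·(e^(−c·d₁) − e^(−c·d₂)) / (c·(d₂−d₁))
e^(−0.7×0.4) = 0.7558; e^(−0.7×2.9) = 0.1313
⟨phi⟩ = 0.69 × (0.7558 − 0.1313) / (0.7 × 2.5) = 0.69 × 0.3568 = 0.2462

0.246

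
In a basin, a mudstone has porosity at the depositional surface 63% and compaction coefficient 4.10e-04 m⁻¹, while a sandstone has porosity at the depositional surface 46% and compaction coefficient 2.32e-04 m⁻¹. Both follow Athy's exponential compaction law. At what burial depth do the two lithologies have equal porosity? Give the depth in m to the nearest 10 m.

1770 m

Working in km (1 km = 1000 m; k in km⁻¹ = k in m⁻¹ × 1000):
Set φ₀ₐ e^(−kₐz) = φ₀ᵦ e^(−kᵦz) ⇒ ln(φ₀ₐ/φ₀ᵦ) = (kₐ − kᵦ)·z
z = ln(0.63/0.46) / (0.41 − 0.232) = 0.3145 / 0.178 = 1.767 km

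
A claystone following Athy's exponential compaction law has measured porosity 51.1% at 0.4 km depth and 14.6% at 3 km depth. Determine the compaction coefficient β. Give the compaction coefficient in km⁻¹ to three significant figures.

0.482 km⁻¹

Athy: phi(d) = phi₀ e^(−βd) ⇒ phi₁/phi₂ = e^{β(d₂−d₁)} ⇒ β = ln(phi₁/phi₂)/(d₂−d₁)
β = ln(0.511/0.146) / (3 − 0.4) = ln(3.5) / 2.6 = 1.2528 / 2.6 = 0.4818 km⁻¹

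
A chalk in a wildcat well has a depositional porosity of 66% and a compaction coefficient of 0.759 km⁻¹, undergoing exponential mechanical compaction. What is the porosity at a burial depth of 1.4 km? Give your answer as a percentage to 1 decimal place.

22.8%

phi = phi₀·exp(−c·Z) = 0.66 × exp(−0.759 × 1.4) = 0.66 × exp(−1.063)
  = 0.66 × 0.3456 = 0.2281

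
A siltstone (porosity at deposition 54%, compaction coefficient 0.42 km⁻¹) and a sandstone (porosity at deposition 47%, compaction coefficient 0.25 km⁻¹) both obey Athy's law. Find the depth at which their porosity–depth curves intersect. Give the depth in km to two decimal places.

0.82 km

Set φ₀ₐ e^(−βₐd) = φ₀ᵦ e^(−βᵦd) ⇒ ln(φ₀ₐ/φ₀ᵦ) = (βₐ − βᵦ)·d
d = ln(0.54/0.47) / (0.42 − 0.25) = 0.1388 / 0.17 = 0.817 km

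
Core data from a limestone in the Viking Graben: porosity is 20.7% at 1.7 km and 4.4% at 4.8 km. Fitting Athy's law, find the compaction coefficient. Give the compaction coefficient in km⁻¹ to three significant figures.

Athy: n(d) = n₀ e^(−kd) ⇒ n₁/n₂ = e^{k(d₂−d₁)} ⇒ k = ln(n₁/n₂)/(d₂−d₁)
k = ln(0.207/0.044) / (4.8 − 1.7) = ln(4.705) / 3.1 = 1.5485 / 3.1 = 0.4995 km⁻¹

0.500 km⁻¹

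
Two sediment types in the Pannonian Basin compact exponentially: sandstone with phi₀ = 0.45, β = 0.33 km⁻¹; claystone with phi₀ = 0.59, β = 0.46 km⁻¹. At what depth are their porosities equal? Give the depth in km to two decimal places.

Set phi₀ₐ e^(−βₐZ) = phi₀ᵦ e^(−βᵦZ) ⇒ ln(phi₀ₐ/phi₀ᵦ) = (βₐ − βᵦ)·Z
Z = ln(0.45/0.59) / (0.33 − 0.46) = -0.2709 / -0.13 = 2.084 km

2.08 km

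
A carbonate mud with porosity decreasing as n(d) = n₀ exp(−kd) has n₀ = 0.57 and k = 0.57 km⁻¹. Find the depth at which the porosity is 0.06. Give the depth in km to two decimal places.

3.95 km

Invert Athy's law: d = ln(n₀/n) / k
d = ln(0.57/0.06) / 0.57 = ln(9.5) / 0.57 = 2.2513 / 0.57 = 3.950 km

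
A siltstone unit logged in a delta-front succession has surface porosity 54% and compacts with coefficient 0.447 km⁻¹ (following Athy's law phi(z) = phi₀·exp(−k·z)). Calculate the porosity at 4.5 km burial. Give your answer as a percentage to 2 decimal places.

7.22%

phi = phi₀·exp(−k·z) = 0.54 × exp(−0.447 × 4.5) = 0.54 × exp(−2.011)
  = 0.54 × 0.1338 = 0.0722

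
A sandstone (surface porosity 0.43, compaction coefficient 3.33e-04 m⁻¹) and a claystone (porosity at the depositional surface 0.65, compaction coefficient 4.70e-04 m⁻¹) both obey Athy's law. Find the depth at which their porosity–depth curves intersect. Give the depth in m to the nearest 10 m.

Working in km (1 km = 1000 m; β in km⁻¹ = β in m⁻¹ × 1000):
Set phi₀ₐ e^(−βₐZ) = phi₀ᵦ e^(−βᵦZ) ⇒ ln(phi₀ₐ/phi₀ᵦ) = (βₐ − βᵦ)·Z
Z = ln(0.43/0.65) / (0.333 − 0.47) = -0.4132 / -0.137 = 3.016 km

3020 m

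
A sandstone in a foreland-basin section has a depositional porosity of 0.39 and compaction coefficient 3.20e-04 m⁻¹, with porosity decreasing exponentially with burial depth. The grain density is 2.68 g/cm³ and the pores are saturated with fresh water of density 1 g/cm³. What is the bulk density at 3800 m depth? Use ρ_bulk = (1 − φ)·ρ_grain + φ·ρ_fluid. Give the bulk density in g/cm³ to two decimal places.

Working in km (1 km = 1000 m; β in km⁻¹ = β in m⁻¹ × 1000):
Porosity at depth: phi = 0.39·exp(−0.32×3.8) = 0.39×0.2964 = 0.1156
Bulk density: ρ_b = (1−phi)ρ_g + phi·ρ_f = 0.8844×2.68 + 0.1156×1
       = 2.370 + 0.116 = 2.486 g/cm³

2.49 g/cm³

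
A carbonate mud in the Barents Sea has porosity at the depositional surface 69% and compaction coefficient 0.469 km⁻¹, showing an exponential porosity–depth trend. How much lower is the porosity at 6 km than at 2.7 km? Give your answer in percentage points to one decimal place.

15.3 percentage points

n(2.7) = 0.69·e^(−0.469×2.7) = 0.1945
n(6) = 0.69·e^(−0.469×6) = 0.0414
Δn = 0.1945 − 0.0414 = 0.1531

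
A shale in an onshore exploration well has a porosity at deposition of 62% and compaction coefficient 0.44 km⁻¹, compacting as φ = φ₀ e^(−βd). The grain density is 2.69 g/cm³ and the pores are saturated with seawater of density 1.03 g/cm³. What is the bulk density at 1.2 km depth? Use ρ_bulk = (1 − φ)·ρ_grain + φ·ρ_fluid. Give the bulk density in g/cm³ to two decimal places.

2.08 g/cm³

Porosity at depth: φ = 0.62·exp(−0.44×1.2) = 0.62×0.5898 = 0.3657
Bulk density: ρ_b = (1−φ)ρ_g + φ·ρ_f = 0.6343×2.69 + 0.3657×1.03
       = 1.706 + 0.377 = 2.083 g/cm³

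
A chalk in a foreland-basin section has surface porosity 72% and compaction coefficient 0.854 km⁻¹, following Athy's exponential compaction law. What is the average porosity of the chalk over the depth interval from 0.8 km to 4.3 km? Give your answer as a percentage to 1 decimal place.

⟨φ⟩ = (1/(d₂−d₁)) ∫ φ₀ e^(−βd) dd = φ₀·(e^(−β·d₁) − e^(−β·d₂)) / (β·(d₂−d₁))
e^(−0.854×0.8) = 0.5050; e^(−0.854×4.3) = 0.0254
⟨φ⟩ = 0.72 × (0.5050 − 0.0254) / (0.854 × 3.5) = 0.72 × 0.1604 = 0.1155

11.6%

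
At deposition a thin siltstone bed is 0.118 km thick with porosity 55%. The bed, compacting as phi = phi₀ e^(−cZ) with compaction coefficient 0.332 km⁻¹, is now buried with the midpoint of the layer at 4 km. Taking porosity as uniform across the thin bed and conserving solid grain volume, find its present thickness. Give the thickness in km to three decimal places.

0.062 km

Porosity at 4 km: phi = 0.55·exp(−0.332×4) = 0.1458
Solid-volume conservation: h(1−phi) = h₀(1−phi₀) ⇒ h = h₀·(1−phi₀)/(1−phi)
h = 0.118 × (1 − 0.55)/(1 − 0.1458) = 0.118 × 0.5268 = 0.0622 km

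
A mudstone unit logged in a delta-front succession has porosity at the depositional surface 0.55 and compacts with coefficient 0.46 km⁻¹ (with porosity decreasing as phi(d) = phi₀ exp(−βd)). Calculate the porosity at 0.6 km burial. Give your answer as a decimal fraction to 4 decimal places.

0.4173

phi = phi₀·exp(−β·d) = 0.55 × exp(−0.46 × 0.6) = 0.55 × exp(−0.276)
  = 0.55 × 0.7588 = 0.4173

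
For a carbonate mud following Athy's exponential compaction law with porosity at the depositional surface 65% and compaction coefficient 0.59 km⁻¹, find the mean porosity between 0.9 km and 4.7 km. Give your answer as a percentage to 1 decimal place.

15.2%

⟨phi⟩ = (1/(d₂−d₁)) ∫ phi₀ e^(−kd) dd = phi₀·(e^(−k·d₁) − e^(−k·d₂)) / (k·(d₂−d₁))
e^(−0.59×0.9) = 0.5880; e^(−0.59×4.7) = 0.0625
⟨phi⟩ = 0.65 × (0.5880 − 0.0625) / (0.59 × 3.8) = 0.65 × 0.2344 = 0.1524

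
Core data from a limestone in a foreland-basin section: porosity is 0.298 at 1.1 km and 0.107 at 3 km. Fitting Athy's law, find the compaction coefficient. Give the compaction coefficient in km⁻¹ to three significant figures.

Athy: n(z) = n₀ e^(−βz) ⇒ n₁/n₂ = e^{β(z₂−z₁)} ⇒ β = ln(n₁/n₂)/(z₂−z₁)
β = ln(0.298/0.107) / (3 − 1.1) = ln(2.785) / 1.9 = 1.0243 / 1.9 = 0.5391 km⁻¹

0.539 km⁻¹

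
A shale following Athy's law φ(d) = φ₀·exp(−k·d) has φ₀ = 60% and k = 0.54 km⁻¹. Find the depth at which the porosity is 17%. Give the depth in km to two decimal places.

Invert Athy's law: d = ln(φ₀/φ) / k
d = ln(0.6/0.17) / 0.54 = ln(3.529) / 0.54 = 1.2611 / 0.54 = 2.335 km

2.34 km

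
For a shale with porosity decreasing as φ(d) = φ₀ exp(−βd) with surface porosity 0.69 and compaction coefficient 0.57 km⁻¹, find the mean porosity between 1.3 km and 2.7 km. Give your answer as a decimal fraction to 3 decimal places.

0.227

⟨φ⟩ = (1/(d₂−d₁)) ∫ φ₀ e^(−βd) dd = φ₀·(e^(−β·d₁) − e^(−β·d₂)) / (β·(d₂−d₁))
e^(−0.57×1.3) = 0.4766; e^(−0.57×2.7) = 0.2146
⟨φ⟩ = 0.69 × (0.4766 − 0.2146) / (0.57 × 1.4) = 0.69 × 0.3284 = 0.2266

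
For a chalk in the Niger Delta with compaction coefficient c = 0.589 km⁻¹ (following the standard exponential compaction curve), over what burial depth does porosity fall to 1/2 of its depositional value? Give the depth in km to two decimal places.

1.18 km

n/n₀ = 1/2 ⇒ exp(−c·d) = 1/2 ⇒ d = ln(2) / c
d = 0.6931 / 0.589 = 1.177 km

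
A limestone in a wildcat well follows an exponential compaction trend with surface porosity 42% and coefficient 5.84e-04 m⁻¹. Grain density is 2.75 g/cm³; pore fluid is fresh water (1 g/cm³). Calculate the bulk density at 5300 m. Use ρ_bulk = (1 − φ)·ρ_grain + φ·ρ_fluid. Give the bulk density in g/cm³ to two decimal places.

2.72 g/cm³

Working in km (1 km = 1000 m; k in km⁻¹ = k in m⁻¹ × 1000):
Porosity at depth: phi = 0.42·exp(−0.584×5.3) = 0.42×0.0453 = 0.0190
Bulk density: ρ_b = (1−phi)ρ_g + phi·ρ_f = 0.9810×2.75 + 0.0190×1
       = 2.698 + 0.019 = 2.717 g/cm³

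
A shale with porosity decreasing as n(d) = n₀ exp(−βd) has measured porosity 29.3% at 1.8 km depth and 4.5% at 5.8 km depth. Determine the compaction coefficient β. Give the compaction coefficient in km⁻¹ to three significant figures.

Athy: n(d) = n₀ e^(−βd) ⇒ n₁/n₂ = e^{β(d₂−d₁)} ⇒ β = ln(n₁/n₂)/(d₂−d₁)
β = ln(0.293/0.045) / (5.8 − 1.8) = ln(6.511) / 4 = 1.8735 / 4 = 0.4684 km⁻¹

0.468 km⁻¹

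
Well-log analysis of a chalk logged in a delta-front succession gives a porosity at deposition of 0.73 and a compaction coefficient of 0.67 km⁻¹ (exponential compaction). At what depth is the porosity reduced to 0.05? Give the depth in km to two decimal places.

4.00 km

Invert Athy's law: Z = ln(n₀/n) / k
Z = ln(0.73/0.05) / 0.67 = ln(14.6) / 0.67 = 2.6810 / 0.67 = 4.002 km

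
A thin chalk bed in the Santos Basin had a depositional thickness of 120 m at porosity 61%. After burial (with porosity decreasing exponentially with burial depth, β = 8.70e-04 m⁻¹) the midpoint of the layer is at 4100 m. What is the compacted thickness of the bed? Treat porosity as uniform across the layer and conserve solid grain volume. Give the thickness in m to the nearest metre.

Working in km (1 km = 1000 m; β in km⁻¹ = β in m⁻¹ × 1000):
Porosity at 4.1 km: phi = 0.61·exp(−0.87×4.1) = 0.0172
Solid-volume conservation: h(1−phi) = h₀(1−phi₀) ⇒ h = h₀·(1−phi₀)/(1−phi)
h = 0.12 × (1 − 0.61)/(1 − 0.0172) = 0.12 × 0.3968 = 0.0476 km

48 m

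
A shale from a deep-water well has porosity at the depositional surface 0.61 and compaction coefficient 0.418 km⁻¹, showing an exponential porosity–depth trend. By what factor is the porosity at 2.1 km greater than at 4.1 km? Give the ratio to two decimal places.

n(Z₁)/n(Z₂) = e^(−β·Z₁)/e^(−β·Z₂) = e^{β(Z₂−Z₁)}
= exp(0.418 × 2) = exp(0.836) = 2.3071

2.31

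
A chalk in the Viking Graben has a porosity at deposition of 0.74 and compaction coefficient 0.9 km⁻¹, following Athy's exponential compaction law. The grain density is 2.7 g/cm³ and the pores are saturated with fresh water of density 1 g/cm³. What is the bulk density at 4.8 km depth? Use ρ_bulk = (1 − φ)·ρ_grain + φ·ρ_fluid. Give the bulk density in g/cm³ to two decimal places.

Porosity at depth: φ = 0.74·exp(−0.9×4.8) = 0.74×0.0133 = 0.0098
Bulk density: ρ_b = (1−φ)ρ_g + φ·ρ_f = 0.9902×2.7 + 0.0098×1
       = 2.673 + 0.010 = 2.683 g/cm³

2.68 g/cm³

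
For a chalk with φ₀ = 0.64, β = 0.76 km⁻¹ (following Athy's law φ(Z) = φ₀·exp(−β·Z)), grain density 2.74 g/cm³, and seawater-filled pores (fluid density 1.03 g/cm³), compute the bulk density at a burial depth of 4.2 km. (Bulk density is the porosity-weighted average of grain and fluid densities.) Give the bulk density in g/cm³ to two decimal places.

Porosity at depth: φ = 0.64·exp(−0.76×4.2) = 0.64×0.0411 = 0.0263
Bulk density: ρ_b = (1−φ)ρ_g + φ·ρ_f = 0.9737×2.74 + 0.0263×1.03
       = 2.668 + 0.027 = 2.695 g/cm³

2.70 g/cm³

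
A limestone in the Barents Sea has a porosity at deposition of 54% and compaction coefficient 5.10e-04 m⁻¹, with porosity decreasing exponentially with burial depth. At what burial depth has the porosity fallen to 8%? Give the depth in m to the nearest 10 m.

Working in km (1 km = 1000 m; k in km⁻¹ = k in m⁻¹ × 1000):
Invert Athy's law: z = ln(n₀/n) / k
z = ln(0.54/0.08) / 0.51 = ln(6.75) / 0.51 = 1.9095 / 0.51 = 3.744 km

3740 m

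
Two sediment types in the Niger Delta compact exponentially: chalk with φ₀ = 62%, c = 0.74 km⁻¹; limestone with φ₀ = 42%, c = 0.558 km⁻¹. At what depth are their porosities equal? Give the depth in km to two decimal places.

2.14 km

Set φ₀ₐ e^(−cₐZ) = φ₀ᵦ e^(−cᵦZ) ⇒ ln(φ₀ₐ/φ₀ᵦ) = (cₐ − cᵦ)·Z
Z = ln(0.62/0.42) / (0.74 − 0.558) = 0.3895 / 0.182 = 2.140 km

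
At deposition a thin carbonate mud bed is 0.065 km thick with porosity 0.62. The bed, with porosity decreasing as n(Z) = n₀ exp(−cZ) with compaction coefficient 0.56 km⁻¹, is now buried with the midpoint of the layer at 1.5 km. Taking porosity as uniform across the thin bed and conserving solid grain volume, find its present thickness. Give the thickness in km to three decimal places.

Porosity at 1.5 km: n = 0.62·exp(−0.56×1.5) = 0.2677
Solid-volume conservation: h(1−n) = h₀(1−n₀) ⇒ h = h₀·(1−n₀)/(1−n)
h = 0.065 × (1 − 0.62)/(1 − 0.2677) = 0.065 × 0.5189 = 0.0337 km

0.034 km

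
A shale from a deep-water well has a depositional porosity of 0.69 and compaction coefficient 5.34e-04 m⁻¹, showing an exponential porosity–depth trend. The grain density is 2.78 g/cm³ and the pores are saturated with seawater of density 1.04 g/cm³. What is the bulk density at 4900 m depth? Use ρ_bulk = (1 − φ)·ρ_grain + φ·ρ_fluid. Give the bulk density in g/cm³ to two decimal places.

2.69 g/cm³

Working in km (1 km = 1000 m; c in km⁻¹ = c in m⁻¹ × 1000):
Porosity at depth: n = 0.69·exp(−0.534×4.9) = 0.69×0.0731 = 0.0504
Bulk density: ρ_b = (1−n)ρ_g + n·ρ_f = 0.9496×2.78 + 0.0504×1.04
       = 2.640 + 0.052 = 2.692 g/cm³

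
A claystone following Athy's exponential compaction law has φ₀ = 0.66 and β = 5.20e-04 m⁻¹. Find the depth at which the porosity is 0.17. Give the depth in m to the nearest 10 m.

2610 m

Working in km (1 km = 1000 m; β in km⁻¹ = β in m⁻¹ × 1000):
Invert Athy's law: d = ln(φ₀/φ) / β
d = ln(0.66/0.17) / 0.52 = ln(3.882) / 0.52 = 1.3564 / 0.52 = 2.609 km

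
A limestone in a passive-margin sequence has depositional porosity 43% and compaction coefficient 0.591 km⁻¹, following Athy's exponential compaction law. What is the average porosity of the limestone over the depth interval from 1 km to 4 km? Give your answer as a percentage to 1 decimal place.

⟨n⟩ = (1/(Z₂−Z₁)) ∫ n₀ e^(−βZ) dZ = n₀·(e^(−β·Z₁) − e^(−β·Z₂)) / (β·(Z₂−Z₁))
e^(−0.591×1) = 0.5538; e^(−0.591×4) = 0.0940
⟨n⟩ = 0.43 × (0.5538 − 0.0940) / (0.591 × 3) = 0.43 × 0.2593 = 0.1115

11.1%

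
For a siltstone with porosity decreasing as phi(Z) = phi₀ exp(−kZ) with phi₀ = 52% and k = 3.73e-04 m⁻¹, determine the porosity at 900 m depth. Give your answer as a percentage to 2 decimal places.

37.17%

Working in km (1 km = 1000 m; k in km⁻¹ = k in m⁻¹ × 1000):
phi = phi₀·exp(−k·Z) = 0.52 × exp(−0.373 × 0.9) = 0.52 × exp(−0.3357)
  = 0.52 × 0.7148 = 0.3717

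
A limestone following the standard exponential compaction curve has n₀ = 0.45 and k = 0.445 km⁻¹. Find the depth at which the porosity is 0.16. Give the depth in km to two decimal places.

2.32 km

Invert Athy's law: z = ln(n₀/n) / k
z = ln(0.45/0.16) / 0.445 = ln(2.812) / 0.445 = 1.0341 / 0.445 = 2.324 km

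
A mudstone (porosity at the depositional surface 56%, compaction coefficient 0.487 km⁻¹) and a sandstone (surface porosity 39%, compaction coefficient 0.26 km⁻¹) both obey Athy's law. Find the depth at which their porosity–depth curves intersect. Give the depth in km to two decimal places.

1.59 km

Set n₀ₐ e^(−cₐd) = n₀ᵦ e^(−cᵦd) ⇒ ln(n₀ₐ/n₀ᵦ) = (cₐ − cᵦ)·d
d = ln(0.56/0.39) / (0.487 − 0.26) = 0.3618 / 0.227 = 1.594 km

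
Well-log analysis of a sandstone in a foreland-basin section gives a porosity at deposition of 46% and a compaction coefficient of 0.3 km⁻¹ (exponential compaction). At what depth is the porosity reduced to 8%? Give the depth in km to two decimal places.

Invert Athy's law: d = ln(phi₀/phi) / β
d = ln(0.46/0.08) / 0.3 = ln(5.75) / 0.3 = 1.7492 / 0.3 = 5.831 km

5.83 km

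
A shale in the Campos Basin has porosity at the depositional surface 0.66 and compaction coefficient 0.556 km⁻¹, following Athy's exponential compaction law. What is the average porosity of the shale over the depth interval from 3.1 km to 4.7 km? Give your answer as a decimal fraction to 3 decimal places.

⟨phi⟩ = (1/(Z₂−Z₁)) ∫ phi₀ e^(−kZ) dZ = phi₀·(e^(−k·Z₁) − e^(−k·Z₂)) / (k·(Z₂−Z₁))
e^(−0.556×3.1) = 0.1784; e^(−0.556×4.7) = 0.0733
⟨phi⟩ = 0.66 × (0.1784 − 0.0733) / (0.556 × 1.6) = 0.66 × 0.1182 = 0.0780

0.078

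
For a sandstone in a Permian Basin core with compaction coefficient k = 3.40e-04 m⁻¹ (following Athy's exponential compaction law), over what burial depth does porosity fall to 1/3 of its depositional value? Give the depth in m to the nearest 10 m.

Working in km (1 km = 1000 m; k in km⁻¹ = k in m⁻¹ × 1000):
φ/φ₀ = 1/3 ⇒ exp(−k·d) = 1/3 ⇒ d = ln(3) / k
d = 1.0986 / 0.34 = 3.231 km

3230 m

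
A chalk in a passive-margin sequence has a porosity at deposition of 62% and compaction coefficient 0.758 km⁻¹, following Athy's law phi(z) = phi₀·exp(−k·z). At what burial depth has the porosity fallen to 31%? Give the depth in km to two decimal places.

Invert Athy's law: z = ln(phi₀/phi) / k
z = ln(0.62/0.31) / 0.758 = ln(2) / 0.758 = 0.6931 / 0.758 = 0.914 km

0.91 km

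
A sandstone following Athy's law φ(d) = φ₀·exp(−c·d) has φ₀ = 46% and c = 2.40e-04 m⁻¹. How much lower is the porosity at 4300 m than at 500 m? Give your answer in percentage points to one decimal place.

24.4 percentage points

Working in km (1 km = 1000 m; c in km⁻¹ = c in m⁻¹ × 1000):
φ(0.5) = 0.46·e^(−0.24×0.5) = 0.4080
φ(4.3) = 0.46·e^(−0.24×4.3) = 0.1639
Δφ = 0.4080 − 0.1639 = 0.2441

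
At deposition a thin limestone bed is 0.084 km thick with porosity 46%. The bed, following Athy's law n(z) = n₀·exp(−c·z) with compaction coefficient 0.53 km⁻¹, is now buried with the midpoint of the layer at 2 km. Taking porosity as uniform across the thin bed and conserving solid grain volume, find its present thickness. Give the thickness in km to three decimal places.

Porosity at 2 km: n = 0.46·exp(−0.53×2) = 0.1594
Solid-volume conservation: h(1−n) = h₀(1−n₀) ⇒ h = h₀·(1−n₀)/(1−n)
h = 0.084 × (1 − 0.46)/(1 − 0.1594) = 0.084 × 0.6424 = 0.0540 km

0.054 km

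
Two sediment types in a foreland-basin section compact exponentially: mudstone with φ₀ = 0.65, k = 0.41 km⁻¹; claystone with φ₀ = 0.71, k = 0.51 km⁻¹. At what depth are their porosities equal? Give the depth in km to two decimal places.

0.88 km

Set φ₀ₐ e^(−kₐZ) = φ₀ᵦ e^(−kᵦZ) ⇒ ln(φ₀ₐ/φ₀ᵦ) = (kₐ − kᵦ)·Z
Z = ln(0.65/0.71) / (0.41 − 0.51) = -0.0883 / -0.1 = 0.883 km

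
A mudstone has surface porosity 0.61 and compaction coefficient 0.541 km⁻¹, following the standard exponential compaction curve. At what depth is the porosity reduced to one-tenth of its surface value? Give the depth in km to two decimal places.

phi/phi₀ = 1/10 ⇒ exp(−β·Z) = 1/10 ⇒ Z = ln(10) / β
Z = 2.3026 / 0.541 = 4.256 km

4.26 km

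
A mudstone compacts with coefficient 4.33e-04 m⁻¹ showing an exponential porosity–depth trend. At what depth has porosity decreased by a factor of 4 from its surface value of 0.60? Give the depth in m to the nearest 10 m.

Working in km (1 km = 1000 m; β in km⁻¹ = β in m⁻¹ × 1000):
phi/phi₀ = 1/4 ⇒ exp(−β·d) = 1/4 ⇒ d = ln(4) / β
d = 1.3863 / 0.433 = 3.202 km

3200 m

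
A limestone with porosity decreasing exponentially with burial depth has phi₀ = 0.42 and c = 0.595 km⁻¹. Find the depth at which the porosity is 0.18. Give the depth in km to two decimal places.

1.42 km

Invert Athy's law: z = ln(phi₀/phi) / c
z = ln(0.42/0.18) / 0.595 = ln(2.333) / 0.595 = 0.8473 / 0.595 = 1.424 km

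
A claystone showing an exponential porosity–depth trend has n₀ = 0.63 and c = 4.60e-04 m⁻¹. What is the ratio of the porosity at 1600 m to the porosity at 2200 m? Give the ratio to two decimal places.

Working in km (1 km = 1000 m; c in km⁻¹ = c in m⁻¹ × 1000):
n(Z₁)/n(Z₂) = e^(−c·Z₁)/e^(−c·Z₂) = e^{c(Z₂−Z₁)}
= exp(0.46 × 0.6) = exp(0.276) = 1.3178

1.32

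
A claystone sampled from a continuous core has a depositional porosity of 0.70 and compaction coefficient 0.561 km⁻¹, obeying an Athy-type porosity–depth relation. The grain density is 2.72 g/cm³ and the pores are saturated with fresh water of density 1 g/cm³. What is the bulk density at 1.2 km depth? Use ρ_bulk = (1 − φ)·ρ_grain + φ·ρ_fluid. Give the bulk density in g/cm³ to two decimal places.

2.11 g/cm³

Porosity at depth: phi = 0.7·exp(−0.561×1.2) = 0.7×0.5101 = 0.3571
Bulk density: ρ_b = (1−phi)ρ_g + phi·ρ_f = 0.6429×2.72 + 0.3571×1
       = 1.749 + 0.357 = 2.106 g/cm³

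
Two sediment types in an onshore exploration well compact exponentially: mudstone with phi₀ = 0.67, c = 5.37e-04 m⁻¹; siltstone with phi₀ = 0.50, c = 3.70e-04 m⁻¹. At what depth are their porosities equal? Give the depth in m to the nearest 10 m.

1750 m

Working in km (1 km = 1000 m; c in km⁻¹ = c in m⁻¹ × 1000):
Set phi₀ₐ e^(−cₐZ) = phi₀ᵦ e^(−cᵦZ) ⇒ ln(phi₀ₐ/phi₀ᵦ) = (cₐ − cᵦ)·Z
Z = ln(0.67/0.5) / (0.537 − 0.37) = 0.2927 / 0.167 = 1.753 km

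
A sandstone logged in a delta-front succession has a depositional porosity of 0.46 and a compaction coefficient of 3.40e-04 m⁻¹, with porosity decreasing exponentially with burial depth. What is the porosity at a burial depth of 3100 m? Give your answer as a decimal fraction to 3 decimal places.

Working in km (1 km = 1000 m; c in km⁻¹ = c in m⁻¹ × 1000):
phi = phi₀·exp(−c·Z) = 0.46 × exp(−0.34 × 3.1) = 0.46 × exp(−1.054)
  = 0.46 × 0.3485 = 0.1603

0.160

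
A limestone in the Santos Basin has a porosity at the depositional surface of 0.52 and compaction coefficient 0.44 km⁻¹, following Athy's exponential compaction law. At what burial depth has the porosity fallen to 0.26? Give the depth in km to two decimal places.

Invert Athy's law: z = ln(phi₀/phi) / c
z = ln(0.52/0.26) / 0.44 = ln(2) / 0.44 = 0.6931 / 0.44 = 1.575 km

1.58 km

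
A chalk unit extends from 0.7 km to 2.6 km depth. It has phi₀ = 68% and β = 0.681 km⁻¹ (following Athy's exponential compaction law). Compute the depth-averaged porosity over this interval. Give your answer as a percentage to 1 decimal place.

23.7%

⟨phi⟩ = (1/(Z₂−Z₁)) ∫ phi₀ e^(−βZ) dZ = phi₀·(e^(−β·Z₁) − e^(−β·Z₂)) / (β·(Z₂−Z₁))
e^(−0.681×0.7) = 0.6208; e^(−0.681×2.6) = 0.1702
⟨phi⟩ = 0.68 × (0.6208 − 0.1702) / (0.681 × 1.9) = 0.68 × 0.3482 = 0.2368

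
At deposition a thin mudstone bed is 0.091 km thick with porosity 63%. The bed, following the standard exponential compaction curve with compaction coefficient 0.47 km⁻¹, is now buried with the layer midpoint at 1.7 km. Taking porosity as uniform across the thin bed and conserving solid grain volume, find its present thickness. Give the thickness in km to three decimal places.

0.047 km

Porosity at 1.7 km: φ = 0.63·exp(−0.47×1.7) = 0.2834
Solid-volume conservation: h(1−φ) = h₀(1−φ₀) ⇒ h = h₀·(1−φ₀)/(1−φ)
h = 0.091 × (1 − 0.63)/(1 − 0.2834) = 0.091 × 0.5163 = 0.0470 km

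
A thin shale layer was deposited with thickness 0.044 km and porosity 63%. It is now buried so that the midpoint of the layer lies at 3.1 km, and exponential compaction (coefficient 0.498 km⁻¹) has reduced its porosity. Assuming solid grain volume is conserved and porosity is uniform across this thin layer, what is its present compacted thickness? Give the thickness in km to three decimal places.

0.019 km

Porosity at 3.1 km: phi = 0.63·exp(−0.498×3.1) = 0.1345
Solid-volume conservation: h(1−phi) = h₀(1−phi₀) ⇒ h = h₀·(1−phi₀)/(1−phi)
h = 0.044 × (1 − 0.63)/(1 − 0.1345) = 0.044 × 0.4275 = 0.0188 km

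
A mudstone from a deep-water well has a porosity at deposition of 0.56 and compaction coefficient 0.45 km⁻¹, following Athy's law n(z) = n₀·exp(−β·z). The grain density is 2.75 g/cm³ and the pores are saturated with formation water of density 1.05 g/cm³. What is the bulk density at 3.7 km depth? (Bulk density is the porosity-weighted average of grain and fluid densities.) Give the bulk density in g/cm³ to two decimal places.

2.57 g/cm³

Porosity at depth: n = 0.56·exp(−0.45×3.7) = 0.56×0.1892 = 0.1059
Bulk density: ρ_b = (1−n)ρ_g + n·ρ_f = 0.8941×2.75 + 0.1059×1.05
       = 2.459 + 0.111 = 2.570 g/cm³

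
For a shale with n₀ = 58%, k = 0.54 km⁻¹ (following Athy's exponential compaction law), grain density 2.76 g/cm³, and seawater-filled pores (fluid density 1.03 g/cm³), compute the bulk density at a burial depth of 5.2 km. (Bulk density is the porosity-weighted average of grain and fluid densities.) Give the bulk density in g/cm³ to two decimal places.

Porosity at depth: n = 0.58·exp(−0.54×5.2) = 0.58×0.0603 = 0.0350
Bulk density: ρ_b = (1−n)ρ_g + n·ρ_f = 0.9650×2.76 + 0.0350×1.03
       = 2.663 + 0.036 = 2.699 g/cm³

2.70 g/cm³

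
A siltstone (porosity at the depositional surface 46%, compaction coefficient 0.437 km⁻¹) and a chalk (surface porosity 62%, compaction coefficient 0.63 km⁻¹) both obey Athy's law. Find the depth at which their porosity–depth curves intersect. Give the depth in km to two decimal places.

Set φ₀ₐ e^(−kₐz) = φ₀ᵦ e^(−kᵦz) ⇒ ln(φ₀ₐ/φ₀ᵦ) = (kₐ − kᵦ)·z
z = ln(0.46/0.62) / (0.437 − 0.63) = -0.2985 / -0.193 = 1.547 km

1.55 km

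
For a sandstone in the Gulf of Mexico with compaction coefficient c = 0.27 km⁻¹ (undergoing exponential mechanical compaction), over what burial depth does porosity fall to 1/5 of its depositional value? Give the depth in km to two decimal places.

5.96 km

φ/φ₀ = 1/5 ⇒ exp(−c·z) = 1/5 ⇒ z = ln(5) / c
z = 1.6094 / 0.27 = 5.961 km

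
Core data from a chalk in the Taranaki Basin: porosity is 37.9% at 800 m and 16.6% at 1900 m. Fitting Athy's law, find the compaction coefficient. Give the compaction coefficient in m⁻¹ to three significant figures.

Working in km (1 km = 1000 m; k in km⁻¹ = k in m⁻¹ × 1000):
Athy: φ(d) = φ₀ e^(−kd) ⇒ φ₁/φ₂ = e^{k(d₂−d₁)} ⇒ k = ln(φ₁/φ₂)/(d₂−d₁)
k = ln(0.379/0.166) / (1.9 − 0.8) = ln(2.283) / 1.1 = 0.8255 / 1.1 = 0.7505 km⁻¹

0.000750 m⁻¹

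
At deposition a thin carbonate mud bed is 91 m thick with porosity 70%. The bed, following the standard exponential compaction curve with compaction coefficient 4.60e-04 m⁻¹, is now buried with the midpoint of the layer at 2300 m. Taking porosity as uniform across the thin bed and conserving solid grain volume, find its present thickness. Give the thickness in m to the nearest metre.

36 m

Working in km (1 km = 1000 m; k in km⁻¹ = k in m⁻¹ × 1000):
Porosity at 2.3 km: n = 0.7·exp(−0.46×2.3) = 0.2430
Solid-volume conservation: h(1−n) = h₀(1−n₀) ⇒ h = h₀·(1−n₀)/(1−n)
h = 0.091 × (1 − 0.7)/(1 − 0.2430) = 0.091 × 0.3963 = 0.0361 km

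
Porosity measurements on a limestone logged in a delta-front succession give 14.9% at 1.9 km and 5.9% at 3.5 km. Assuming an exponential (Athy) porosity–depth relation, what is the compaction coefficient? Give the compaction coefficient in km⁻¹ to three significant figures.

Athy: n(d) = n₀ e^(−βd) ⇒ n₁/n₂ = e^{β(d₂−d₁)} ⇒ β = ln(n₁/n₂)/(d₂−d₁)
β = ln(0.149/0.059) / (3.5 − 1.9) = ln(2.525) / 1.6 = 0.9264 / 1.6 = 0.579 km⁻¹

0.579 km⁻¹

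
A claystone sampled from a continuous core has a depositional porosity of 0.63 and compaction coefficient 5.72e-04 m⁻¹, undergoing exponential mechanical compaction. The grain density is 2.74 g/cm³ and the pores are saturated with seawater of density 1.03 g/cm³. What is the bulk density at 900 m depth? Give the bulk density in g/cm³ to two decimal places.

Working in km (1 km = 1000 m; β in km⁻¹ = β in m⁻¹ × 1000):
Porosity at depth: φ = 0.63·exp(−0.572×0.9) = 0.63×0.5976 = 0.3765
Bulk density: ρ_b = (1−φ)ρ_g + φ·ρ_f = 0.6235×2.74 + 0.3765×1.03
       = 1.708 + 0.388 = 2.096 g/cm³

2.10 g/cm³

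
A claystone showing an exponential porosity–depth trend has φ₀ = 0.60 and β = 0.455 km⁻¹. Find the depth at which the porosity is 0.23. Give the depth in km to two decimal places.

Invert Athy's law: d = ln(φ₀/φ) / β
d = ln(0.6/0.23) / 0.455 = ln(2.609) / 0.455 = 0.9589 / 0.455 = 2.107 km

2.11 km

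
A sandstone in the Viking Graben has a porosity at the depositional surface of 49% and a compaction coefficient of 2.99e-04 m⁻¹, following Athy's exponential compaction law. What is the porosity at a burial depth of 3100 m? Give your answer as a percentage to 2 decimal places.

Working in km (1 km = 1000 m; k in km⁻¹ = k in m⁻¹ × 1000):
n = n₀·exp(−k·Z) = 0.49 × exp(−0.299 × 3.1) = 0.49 × exp(−0.9269)
  = 0.49 × 0.3958 = 0.1939

19.39%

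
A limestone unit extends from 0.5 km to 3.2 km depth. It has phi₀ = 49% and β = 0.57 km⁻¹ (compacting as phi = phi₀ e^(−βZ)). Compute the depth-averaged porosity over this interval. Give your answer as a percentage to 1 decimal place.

18.8%

⟨phi⟩ = (1/(Z₂−Z₁)) ∫ phi₀ e^(−βZ) dZ = phi₀·(e^(−β·Z₁) − e^(−β·Z₂)) / (β·(Z₂−Z₁))
e^(−0.57×0.5) = 0.7520; e^(−0.57×3.2) = 0.1614
⟨phi⟩ = 0.49 × (0.7520 − 0.1614) / (0.57 × 2.7) = 0.49 × 0.3838 = 0.1881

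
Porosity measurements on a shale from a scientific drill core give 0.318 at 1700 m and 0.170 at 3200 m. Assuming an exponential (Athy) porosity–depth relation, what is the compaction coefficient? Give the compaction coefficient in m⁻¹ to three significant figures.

Working in km (1 km = 1000 m; k in km⁻¹ = k in m⁻¹ × 1000):
Athy: n(Z) = n₀ e^(−kZ) ⇒ n₁/n₂ = e^{k(Z₂−Z₁)} ⇒ k = ln(n₁/n₂)/(Z₂−Z₁)
k = ln(0.318/0.17) / (3.2 − 1.7) = ln(1.871) / 1.5 = 0.6263 / 1.5 = 0.4175 km⁻¹

0.000418 m⁻¹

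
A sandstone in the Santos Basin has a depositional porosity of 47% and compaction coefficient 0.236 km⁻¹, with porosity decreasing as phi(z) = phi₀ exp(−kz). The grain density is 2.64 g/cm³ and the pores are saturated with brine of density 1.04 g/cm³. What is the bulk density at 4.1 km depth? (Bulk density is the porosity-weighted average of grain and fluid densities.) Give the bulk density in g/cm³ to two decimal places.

2.35 g/cm³

Porosity at depth: phi = 0.47·exp(−0.236×4.1) = 0.47×0.3800 = 0.1786
Bulk density: ρ_b = (1−phi)ρ_g + phi·ρ_f = 0.8214×2.64 + 0.1786×1.04
       = 2.169 + 0.186 = 2.354 g/cm³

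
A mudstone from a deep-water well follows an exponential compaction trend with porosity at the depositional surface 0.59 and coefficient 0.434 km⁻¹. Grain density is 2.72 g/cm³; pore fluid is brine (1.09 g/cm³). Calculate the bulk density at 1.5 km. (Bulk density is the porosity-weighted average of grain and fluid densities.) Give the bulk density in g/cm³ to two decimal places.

Porosity at depth: phi = 0.59·exp(−0.434×1.5) = 0.59×0.5215 = 0.3077
Bulk density: ρ_b = (1−phi)ρ_g + phi·ρ_f = 0.6923×2.72 + 0.3077×1.09
       = 1.883 + 0.335 = 2.218 g/cm³

2.22 g/cm³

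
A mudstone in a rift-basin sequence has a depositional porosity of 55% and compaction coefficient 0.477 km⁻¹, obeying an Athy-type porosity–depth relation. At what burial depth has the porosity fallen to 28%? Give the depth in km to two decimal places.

1.42 km

Invert Athy's law: Z = ln(n₀/n) / k
Z = ln(0.55/0.28) / 0.477 = ln(1.964) / 0.477 = 0.6751 / 0.477 = 1.415 km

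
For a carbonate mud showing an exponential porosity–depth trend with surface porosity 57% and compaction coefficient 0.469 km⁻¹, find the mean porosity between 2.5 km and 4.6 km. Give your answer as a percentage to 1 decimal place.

⟨n⟩ = (1/(Z₂−Z₁)) ∫ n₀ e^(−kZ) dZ = n₀·(e^(−k·Z₁) − e^(−k·Z₂)) / (k·(Z₂−Z₁))
e^(−0.469×2.5) = 0.3096; e^(−0.469×4.6) = 0.1156
⟨n⟩ = 0.57 × (0.3096 − 0.1156) / (0.469 × 2.1) = 0.57 × 0.1969 = 0.1123

11.2%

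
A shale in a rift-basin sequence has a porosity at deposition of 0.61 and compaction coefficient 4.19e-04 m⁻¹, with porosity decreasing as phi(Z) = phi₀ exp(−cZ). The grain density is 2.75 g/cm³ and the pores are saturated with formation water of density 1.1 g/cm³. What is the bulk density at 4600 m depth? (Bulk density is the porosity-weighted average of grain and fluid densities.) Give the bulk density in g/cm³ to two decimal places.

Working in km (1 km = 1000 m; c in km⁻¹ = c in m⁻¹ × 1000):
Porosity at depth: phi = 0.61·exp(−0.419×4.6) = 0.61×0.1455 = 0.0888
Bulk density: ρ_b = (1−phi)ρ_g + phi·ρ_f = 0.9112×2.75 + 0.0888×1.1
       = 2.506 + 0.098 = 2.604 g/cm³

2.60 g/cm³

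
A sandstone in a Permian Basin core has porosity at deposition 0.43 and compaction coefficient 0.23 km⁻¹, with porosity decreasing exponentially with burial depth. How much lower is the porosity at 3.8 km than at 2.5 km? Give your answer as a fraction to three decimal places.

φ(2.5) = 0.43·e^(−0.23×2.5) = 0.2420
φ(3.8) = 0.43·e^(−0.23×3.8) = 0.1794
Δφ = 0.2420 − 0.1794 = 0.0625

0.063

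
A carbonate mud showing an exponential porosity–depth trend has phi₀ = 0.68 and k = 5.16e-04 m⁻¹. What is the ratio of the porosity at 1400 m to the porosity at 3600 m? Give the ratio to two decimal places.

Working in km (1 km = 1000 m; k in km⁻¹ = k in m⁻¹ × 1000):
phi(Z₁)/phi(Z₂) = e^(−k·Z₁)/e^(−k·Z₂) = e^{k(Z₂−Z₁)}
= exp(0.516 × 2.2) = exp(1.135) = 3.1118

3.11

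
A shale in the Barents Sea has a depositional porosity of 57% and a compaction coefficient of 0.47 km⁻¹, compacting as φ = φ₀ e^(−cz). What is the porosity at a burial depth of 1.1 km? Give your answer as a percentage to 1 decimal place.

34.0%

φ = φ₀·exp(−c·z) = 0.57 × exp(−0.47 × 1.1) = 0.57 × exp(−0.517)
  = 0.57 × 0.5963 = 0.3399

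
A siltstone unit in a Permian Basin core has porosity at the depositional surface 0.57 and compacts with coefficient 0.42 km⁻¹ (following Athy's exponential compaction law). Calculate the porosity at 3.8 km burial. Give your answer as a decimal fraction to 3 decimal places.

0.116

φ = φ₀·exp(−c·Z) = 0.57 × exp(−0.42 × 3.8) = 0.57 × exp(−1.596)
  = 0.57 × 0.2027 = 0.1155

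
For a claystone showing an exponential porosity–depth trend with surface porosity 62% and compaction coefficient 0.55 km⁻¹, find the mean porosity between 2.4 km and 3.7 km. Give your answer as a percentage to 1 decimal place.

⟨phi⟩ = (1/(d₂−d₁)) ∫ phi₀ e^(−cd) dd = phi₀·(e^(−c·d₁) − e^(−c·d₂)) / (c·(d₂−d₁))
e^(−0.55×2.4) = 0.2671; e^(−0.55×3.7) = 0.1307
⟨phi⟩ = 0.62 × (0.2671 − 0.1307) / (0.55 × 1.3) = 0.62 × 0.1908 = 0.1183

11.8%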